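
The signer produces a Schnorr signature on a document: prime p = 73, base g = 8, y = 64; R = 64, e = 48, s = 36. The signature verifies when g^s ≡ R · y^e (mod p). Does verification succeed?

g^s mod p:
8^36 mod 73 = 1
R · y^e mod p:
64^48 mod 73 = 1
64·1 = 64 ≡ 64 (mod 73)
1 ≠ 64; the check fails.

fails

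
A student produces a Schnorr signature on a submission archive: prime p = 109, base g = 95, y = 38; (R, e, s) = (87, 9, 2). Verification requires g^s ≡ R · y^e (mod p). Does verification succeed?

g^s mod p:
Squares mod 109: 95^1≡95, 95^2≡87
95^2 ≡ 87 (mod 109)
R · y^e mod p:
Squares mod 109: 38^1≡38, 38^2≡27, 38^4≡75, 38^8≡66
9 = 8 + 1, so 38^9 ≡ 66·38 ≡ 1 (mod 109)
87·1 = 87 ≡ 87 (mod 109)
87 ≡ 87 (mod 109); signature holds.

passes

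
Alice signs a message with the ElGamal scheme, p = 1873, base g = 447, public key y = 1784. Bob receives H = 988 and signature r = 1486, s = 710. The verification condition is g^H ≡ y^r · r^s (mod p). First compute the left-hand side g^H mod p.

824

447^2 = 199809 ≡ 1271
447^4 ≡ 1271^2 = 1615441 ≡ 915
447^8 ≡ 915^2 = 837225 ≡ 1867
447^16 ≡ 1867^2 = 3485689 ≡ 36
447^32 ≡ 36^2 = 1296
447^64 ≡ 1296^2 = 1679616 ≡ 1408
447^128 ≡ 1408^2 = 1982464 ≡ 830
447^256 ≡ 830^2 = 688900 ≡ 1509
447^512 ≡ 1509^2 = 2277081 ≡ 1386
988 = 512 + 256 + 128 + 64 + 16 + 8 + 4, so 447^988 ≡ 1386·1509·830·1408·36·1867·915 ≡ 824 (mod 1873)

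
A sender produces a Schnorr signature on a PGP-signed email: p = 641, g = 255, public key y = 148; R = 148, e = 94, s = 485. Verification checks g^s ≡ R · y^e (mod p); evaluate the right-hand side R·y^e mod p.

148^2 = 21904 ≡ 110
148^4 ≡ 110^2 = 12100 ≡ 562
148^8 ≡ 562^2 = 315844 ≡ 472
148^16 ≡ 472^2 = 222784 ≡ 357
148^32 ≡ 357^2 = 127449 ≡ 531
148^64 ≡ 531^2 = 281961 ≡ 562
94 = 64 + 16 + 8 + 4 + 2, so 148^94 ≡ 562·357·472·562·110 ≡ 79 (mod 641)
R · y^e ≡ 148·79 = 11692 ≡ 154 (mod 641)

154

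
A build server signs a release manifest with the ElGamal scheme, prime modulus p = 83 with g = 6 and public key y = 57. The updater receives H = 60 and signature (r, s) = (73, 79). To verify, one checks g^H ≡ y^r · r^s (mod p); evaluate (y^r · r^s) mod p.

59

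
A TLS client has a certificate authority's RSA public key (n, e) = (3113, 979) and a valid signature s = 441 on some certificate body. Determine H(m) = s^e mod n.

1849

Squares mod 3113: s^1≡441, s^2≡1475, s^4≡2751, s^8≡298, s^16≡1640, s^32≡3081, s^64≡1024, s^128≡2608, s^256≡2872, s^512≡2047
979 = 512 + 256 + 128 + 64 + 16 + 2 + 1, so s^979 ≡ 2047·2872·2608·1024·1640·1475·441 ≡ 1849 (mod 3113)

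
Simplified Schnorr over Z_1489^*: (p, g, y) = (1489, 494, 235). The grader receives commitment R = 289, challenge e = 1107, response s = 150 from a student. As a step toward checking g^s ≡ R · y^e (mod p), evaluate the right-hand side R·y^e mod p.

Squares mod 1489: 235^1≡235, 235^2≡132, 235^4≡1045, 235^8≡588, 235^16≡296, 235^32≡1254, 235^64≡132, 235^128≡1045, 235^256≡588, 235^512≡296, 235^1024≡1254
1107 = 1024 + 64 + 16 + 2 + 1, so 235^1107 ≡ 1254·132·296·132·235 ≡ 1118 (mod 1489)
R · y^e ≡ 289·1118 = 323102 ≡ 1478 (mod 1489)

1478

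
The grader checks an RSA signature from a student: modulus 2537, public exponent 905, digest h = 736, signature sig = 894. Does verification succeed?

sig^2 ≡ 894^2 = 799236 ≡ 81
sig^4 ≡ 81^2 = 6561 ≡ 1487
sig^8 ≡ 1487^2 = 2211169 ≡ 1442
sig^16 ≡ 1442^2 = 2079364 ≡ 1561
sig^32 ≡ 1561^2 = 2436721 ≡ 1201
sig^64 ≡ 1201^2 = 1442401 ≡ 1385
sig^128 ≡ 1385^2 = 1918225 ≡ 253
sig^256 ≡ 253^2 = 64009 ≡ 584
sig^512 ≡ 584^2 = 341056 ≡ 1098
905 = 512 + 256 + 128 + 8 + 1, so sig^905 ≡ 1098·584·253·1442·894 ≡ 736 (mod 2537)
Since 736 equals the digest 736, verification succeeds.

passes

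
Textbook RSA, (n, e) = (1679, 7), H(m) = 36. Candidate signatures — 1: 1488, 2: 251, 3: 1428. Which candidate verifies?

3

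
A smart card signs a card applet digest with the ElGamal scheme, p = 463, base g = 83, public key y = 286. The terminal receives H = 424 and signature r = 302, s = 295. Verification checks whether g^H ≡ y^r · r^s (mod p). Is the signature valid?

Left side g^H mod p:
83^424 mod 463 = 266
Right side y^r · r^s mod p:
286^302 mod 463 = 286
302^295 mod 463 = 99
286·99 = 28314 ≡ 71 (mod 463)
266 ≠ 71, so verification fails.

invalid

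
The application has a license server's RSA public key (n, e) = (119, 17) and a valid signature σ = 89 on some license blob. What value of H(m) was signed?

38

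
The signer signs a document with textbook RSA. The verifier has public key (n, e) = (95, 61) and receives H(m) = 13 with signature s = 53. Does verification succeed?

Squares mod 95: s^1≡53, s^2≡54, s^4≡66, s^8≡81, s^16≡6, s^32≡36
61 = 32 + 16 + 8 + 4 + 1, so s^61 ≡ 36·6·81·66·53 ≡ 13 (mod 95)
13 = H(m), so the signature checks out.

passes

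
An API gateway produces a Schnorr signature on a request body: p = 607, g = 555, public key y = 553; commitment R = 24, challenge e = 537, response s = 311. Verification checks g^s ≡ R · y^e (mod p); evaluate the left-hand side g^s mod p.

449

555^2 = 308025 ≡ 276
555^4 ≡ 276^2 = 76176 ≡ 301
555^8 ≡ 301^2 = 90601 ≡ 158
555^16 ≡ 158^2 = 24964 ≡ 77
555^32 ≡ 77^2 = 5929 ≡ 466
555^64 ≡ 466^2 = 217156 ≡ 457
555^128 ≡ 457^2 = 208849 ≡ 41
555^256 ≡ 41^2 = 1681 ≡ 467
311 = 256 + 32 + 16 + 4 + 2 + 1, so 555^311 ≡ 467·466·77·301·276·555 ≡ 449 (mod 607)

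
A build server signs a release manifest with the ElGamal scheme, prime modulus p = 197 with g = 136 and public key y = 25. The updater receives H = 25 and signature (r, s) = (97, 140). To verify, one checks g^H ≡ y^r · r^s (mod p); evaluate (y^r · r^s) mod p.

25^2 = 625 ≡ 34
25^4 ≡ 34^2 = 1156 ≡ 171
25^8 ≡ 171^2 = 29241 ≡ 85
25^16 ≡ 85^2 = 7225 ≡ 133
25^32 ≡ 133^2 = 17689 ≡ 156
25^64 ≡ 156^2 = 24336 ≡ 105
97 = 64 + 32 + 1, so 25^97 ≡ 105·156·25 ≡ 134 (mod 197)
97^2 = 9409 ≡ 150
97^4 ≡ 150^2 = 22500 ≡ 42
97^8 ≡ 42^2 = 1764 ≡ 188
97^16 ≡ 188^2 = 35344 ≡ 81
97^32 ≡ 81^2 = 6561 ≡ 60
97^64 ≡ 60^2 = 3600 ≡ 54
97^128 ≡ 54^2 = 2916 ≡ 158
140 = 128 + 8 + 4, so 97^140 ≡ 158·188·42 ≡ 164 (mod 197)
y^r · r^s ≡ 134·164 = 21976 ≡ 109 (mod 197)

109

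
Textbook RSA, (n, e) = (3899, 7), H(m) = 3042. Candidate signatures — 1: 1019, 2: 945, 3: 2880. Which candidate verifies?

Candidate 1: Squares mod 3899: 1019^1≡1019, 1019^2≡1227, 1019^4≡515; 7 = 4 + 2 + 1, so 1019^7 ≡ 515·1227·1019 ≡ 3042 (mod 3899)
  → matches H(m) = 3042
Candidate 2: Squares mod 3899: 945^1≡945, 945^2≡154, 945^4≡322; 7 = 4 + 2 + 1, so 945^7 ≡ 322·154·945 ≡ 2478 (mod 3899)
Candidate 3: Squares mod 3899: 2880^1≡2880, 2880^2≡1227, 2880^4≡515; 7 = 4 + 2 + 1, so 2880^7 ≡ 515·1227·2880 ≡ 857 (mod 3899)

1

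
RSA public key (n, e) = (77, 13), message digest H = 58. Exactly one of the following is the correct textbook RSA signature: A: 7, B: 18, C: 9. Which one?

C

Candidate A: Squares mod 77: 7^1≡7, 7^2≡49, 7^4≡14, 7^8≡42; 13 = 8 + 4 + 1, so 7^13 ≡ 42·14·7 ≡ 35 (mod 77)
Candidate B: Squares mod 77: 18^1≡18, 18^2≡16, 18^4≡25, 18^8≡9; 13 = 8 + 4 + 1, so 18^13 ≡ 9·25·18 ≡ 46 (mod 77)
Candidate C: Squares mod 77: 9^1≡9, 9^2≡4, 9^4≡16, 9^8≡25; 13 = 8 + 4 + 1, so 9^13 ≡ 25·16·9 ≡ 58 (mod 77)
  → matches H = 58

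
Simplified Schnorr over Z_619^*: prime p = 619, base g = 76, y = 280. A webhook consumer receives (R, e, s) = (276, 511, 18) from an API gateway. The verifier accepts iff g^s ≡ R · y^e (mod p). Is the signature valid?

valid

g^s mod p:
76^2 = 5776 ≡ 205
76^4 ≡ 205^2 = 42025 ≡ 552
76^8 ≡ 552^2 = 304704 ≡ 156
76^16 ≡ 156^2 = 24336 ≡ 195
18 = 16 + 2, so 76^18 ≡ 195·205 ≡ 359 (mod 619)
R · y^e mod p:
280^2 = 78400 ≡ 406
280^4 ≡ 406^2 = 164836 ≡ 182
280^8 ≡ 182^2 = 33124 ≡ 317
280^16 ≡ 317^2 = 100489 ≡ 211
280^32 ≡ 211^2 = 44521 ≡ 572
280^64 ≡ 572^2 = 327184 ≡ 352
280^128 ≡ 352^2 = 123904 ≡ 104
280^256 ≡ 104^2 = 10816 ≡ 293
511 = 256 + 128 + 64 + 32 + 16 + 8 + 4 + 2 + 1, so 280^511 ≡ 293·104·352·572·211·317·182·406·280 ≡ 17 (mod 619)
276·17 = 4692 ≡ 359 (mod 619)
359 ≡ 359 (mod 619); signature holds.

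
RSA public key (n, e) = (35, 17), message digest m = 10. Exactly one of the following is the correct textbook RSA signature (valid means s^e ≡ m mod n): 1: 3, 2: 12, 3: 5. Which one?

3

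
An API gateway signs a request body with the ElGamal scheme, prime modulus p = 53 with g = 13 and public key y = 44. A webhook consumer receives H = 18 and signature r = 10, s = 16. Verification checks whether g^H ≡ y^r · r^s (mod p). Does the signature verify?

Left side g^H mod p:
13^2 = 169 ≡ 10
13^4 ≡ 10^2 = 100 ≡ 47
13^8 ≡ 47^2 = 2209 ≡ 36
13^16 ≡ 36^2 = 1296 ≡ 24
18 = 16 + 2, so 13^18 ≡ 24·10 ≡ 28 (mod 53)
Right side y^r · r^s mod p:
44^2 = 1936 ≡ 28
44^4 ≡ 28^2 = 784 ≡ 42
44^8 ≡ 42^2 = 1764 ≡ 15
10 = 8 + 2, so 44^10 ≡ 15·28 ≡ 49 (mod 53)
10^2 = 100 ≡ 47
10^4 ≡ 47^2 = 2209 ≡ 36
10^8 ≡ 36^2 = 1296 ≡ 24
10^16 ≡ 24^2 = 576 ≡ 46
49·46 = 2254 ≡ 28 (mod 53)
28 ≡ 28 (mod 53), so the signature is genuine.

verifies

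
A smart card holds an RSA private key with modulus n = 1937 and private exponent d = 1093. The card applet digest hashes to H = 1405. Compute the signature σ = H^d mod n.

716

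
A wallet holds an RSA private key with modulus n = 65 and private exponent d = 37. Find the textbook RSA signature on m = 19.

m^37 mod 65 = 19

19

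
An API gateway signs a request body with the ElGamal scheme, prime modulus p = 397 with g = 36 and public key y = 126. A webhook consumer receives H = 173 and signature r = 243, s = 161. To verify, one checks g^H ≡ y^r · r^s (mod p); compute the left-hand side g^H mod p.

316

36^2 = 1296 ≡ 105
36^4 ≡ 105^2 = 11025 ≡ 306
36^8 ≡ 306^2 = 93636 ≡ 341
36^16 ≡ 341^2 = 116281 ≡ 357
36^32 ≡ 357^2 = 127449 ≡ 12
36^64 ≡ 12^2 = 144
36^128 ≡ 144^2 = 20736 ≡ 92
173 = 128 + 32 + 8 + 4 + 1, so 36^173 ≡ 92·12·341·306·36 ≡ 316 (mod 397)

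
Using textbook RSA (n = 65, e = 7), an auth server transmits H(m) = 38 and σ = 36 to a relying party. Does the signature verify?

Squares mod 65: σ^1≡36, σ^2≡61, σ^4≡16
7 = 4 + 2 + 1, so σ^7 ≡ 16·61·36 ≡ 36 (mod 65)
The recovered value 36 does not match the digest 38.

does not verify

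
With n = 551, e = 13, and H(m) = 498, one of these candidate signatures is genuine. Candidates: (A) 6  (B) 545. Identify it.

Candidate A: 6^2 = 36; 6^4 ≡ 36^2 = 1296 ≡ 194; 6^8 ≡ 194^2 = 37636 ≡ 168; 13 = 8 + 4 + 1, so 6^13 ≡ 168·194·6 ≡ 498 (mod 551)
  → matches H(m) = 498
Candidate B: 545^2 = 297025 ≡ 36; 545^4 ≡ 36^2 = 1296 ≡ 194; 545^8 ≡ 194^2 = 37636 ≡ 168; 13 = 8 + 4 + 1, so 545^13 ≡ 168·194·545 ≡ 53 (mod 551)

A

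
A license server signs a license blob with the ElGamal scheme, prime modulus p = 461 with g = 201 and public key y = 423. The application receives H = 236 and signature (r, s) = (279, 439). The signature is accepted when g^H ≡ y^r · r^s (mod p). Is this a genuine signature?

genuine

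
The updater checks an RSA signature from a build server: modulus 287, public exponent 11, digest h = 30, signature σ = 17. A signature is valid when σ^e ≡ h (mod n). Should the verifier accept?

reject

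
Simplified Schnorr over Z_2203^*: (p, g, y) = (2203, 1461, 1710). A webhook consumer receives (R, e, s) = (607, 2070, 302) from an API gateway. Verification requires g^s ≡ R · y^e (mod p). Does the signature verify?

verifies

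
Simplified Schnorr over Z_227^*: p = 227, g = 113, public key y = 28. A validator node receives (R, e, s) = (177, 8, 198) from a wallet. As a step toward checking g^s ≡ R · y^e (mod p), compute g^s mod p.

11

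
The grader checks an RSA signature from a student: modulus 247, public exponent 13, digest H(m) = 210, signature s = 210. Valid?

yes

Squares mod 247: s^1≡210, s^2≡134, s^4≡172, s^8≡191
13 = 8 + 4 + 1, so s^13 ≡ 191·172·210 ≡ 210 (mod 247)
Since 210 equals the digest 210, verification succeeds.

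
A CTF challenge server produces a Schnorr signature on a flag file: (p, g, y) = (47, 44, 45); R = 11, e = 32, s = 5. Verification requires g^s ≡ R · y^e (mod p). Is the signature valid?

valid

g^s mod p:
44^5 mod 47 = 39
R · y^e mod p:
45^32 mod 47 = 42
11·42 = 462 ≡ 39 (mod 47)
39 ≡ 39 (mod 47); signature holds.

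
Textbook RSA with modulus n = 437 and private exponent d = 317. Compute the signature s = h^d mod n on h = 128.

279

h^317 mod 437 = 279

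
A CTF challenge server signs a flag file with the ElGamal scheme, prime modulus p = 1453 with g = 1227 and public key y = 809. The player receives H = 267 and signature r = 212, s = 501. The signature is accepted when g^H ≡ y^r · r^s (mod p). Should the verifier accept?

accept

Left side g^H mod p:
1227^2 = 1505529 ≡ 221
1227^4 ≡ 221^2 = 48841 ≡ 892
1227^8 ≡ 892^2 = 795664 ≡ 873
1227^16 ≡ 873^2 = 762129 ≡ 757
1227^32 ≡ 757^2 = 573049 ≡ 567
1227^64 ≡ 567^2 = 321489 ≡ 376
1227^128 ≡ 376^2 = 141376 ≡ 435
1227^256 ≡ 435^2 = 189225 ≡ 335
267 = 256 + 8 + 2 + 1, so 1227^267 ≡ 335·873·221·1227 ≡ 715 (mod 1453)
Right side y^r · r^s mod p:
809^2 = 654481 ≡ 631
809^4 ≡ 631^2 = 398161 ≡ 39
809^8 ≡ 39^2 = 1521 ≡ 68
809^16 ≡ 68^2 = 4624 ≡ 265
809^32 ≡ 265^2 = 70225 ≡ 481
809^64 ≡ 481^2 = 231361 ≡ 334
809^128 ≡ 334^2 = 111556 ≡ 1128
212 = 128 + 64 + 16 + 4, so 809^212 ≡ 1128·334·265·39 ≡ 1409 (mod 1453)
212^2 = 44944 ≡ 1354
212^4 ≡ 1354^2 = 1833316 ≡ 1083
212^8 ≡ 1083^2 = 1172889 ≡ 318
212^16 ≡ 318^2 = 101124 ≡ 867
212^32 ≡ 867^2 = 751689 ≡ 488
212^64 ≡ 488^2 = 238144 ≡ 1305
212^128 ≡ 1305^2 = 1703025 ≡ 109
212^256 ≡ 109^2 = 11881 ≡ 257
501 = 256 + 128 + 64 + 32 + 16 + 4 + 1, so 212^501 ≡ 257·109·1305·488·867·1083·212 ≡ 347 (mod 1453)
1409·347 = 488923 ≡ 715 (mod 1453)
715 ≡ 715 (mod 1453), so the signature is genuine.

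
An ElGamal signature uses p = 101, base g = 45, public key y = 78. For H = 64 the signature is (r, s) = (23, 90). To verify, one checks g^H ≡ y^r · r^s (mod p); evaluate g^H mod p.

52

Squares mod 101: 45^1≡45, 45^2≡5, 45^4≡25, 45^8≡19, 45^16≡58, 45^32≡31, 45^64≡52
45^64 ≡ 52 (mod 101)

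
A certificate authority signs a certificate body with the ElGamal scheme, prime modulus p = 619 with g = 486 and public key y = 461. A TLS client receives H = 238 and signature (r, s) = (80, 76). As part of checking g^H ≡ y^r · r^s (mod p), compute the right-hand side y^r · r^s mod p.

197

461^2 = 212521 ≡ 204
461^4 ≡ 204^2 = 41616 ≡ 143
461^8 ≡ 143^2 = 20449 ≡ 22
461^16 ≡ 22^2 = 484
461^32 ≡ 484^2 = 234256 ≡ 274
461^64 ≡ 274^2 = 75076 ≡ 177
80 = 64 + 16, so 461^80 ≡ 177·484 ≡ 246 (mod 619)
80^2 = 6400 ≡ 210
80^4 ≡ 210^2 = 44100 ≡ 151
80^8 ≡ 151^2 = 22801 ≡ 517
80^16 ≡ 517^2 = 267289 ≡ 500
80^32 ≡ 500^2 = 250000 ≡ 543
80^64 ≡ 543^2 = 294849 ≡ 205
76 = 64 + 8 + 4, so 80^76 ≡ 205·517·151 ≡ 109 (mod 619)
y^r · r^s ≡ 246·109 = 26814 ≡ 197 (mod 619)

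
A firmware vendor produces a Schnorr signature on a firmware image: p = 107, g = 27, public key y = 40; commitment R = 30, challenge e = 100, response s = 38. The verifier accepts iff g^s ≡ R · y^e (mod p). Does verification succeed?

passes

g^s mod p:
Squares mod 107: 27^1≡27, 27^2≡87, 27^4≡79, 27^8≡35, 27^16≡48, 27^32≡57
38 = 32 + 4 + 2, so 27^38 ≡ 57·79·87 ≡ 34 (mod 107)
R · y^e mod p:
Squares mod 107: 40^1≡40, 40^2≡102, 40^4≡25, 40^8≡90, 40^16≡75, 40^32≡61, 40^64≡83
100 = 64 + 32 + 4, so 40^100 ≡ 83·61·25 ≡ 101 (mod 107)
30·101 = 3030 ≡ 34 (mod 107)
34 ≡ 34 (mod 107); signature holds.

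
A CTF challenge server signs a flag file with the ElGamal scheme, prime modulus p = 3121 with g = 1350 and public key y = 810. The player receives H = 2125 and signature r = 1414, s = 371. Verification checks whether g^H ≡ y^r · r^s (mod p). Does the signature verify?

verifies

Left side g^H mod p:
1350^2 = 1822500 ≡ 2957
1350^4 ≡ 2957^2 = 8743849 ≡ 1928
1350^8 ≡ 1928^2 = 3717184 ≡ 73
1350^16 ≡ 73^2 = 5329 ≡ 2208
1350^32 ≡ 2208^2 = 4875264 ≡ 262
1350^64 ≡ 262^2 = 68644 ≡ 3103
1350^128 ≡ 3103^2 = 9628609 ≡ 324
1350^256 ≡ 324^2 = 104976 ≡ 1983
1350^512 ≡ 1983^2 = 3932289 ≡ 2950
1350^1024 ≡ 2950^2 = 8702500 ≡ 1152
1350^2048 ≡ 1152^2 = 1327104 ≡ 679
2125 = 2048 + 64 + 8 + 4 + 1, so 1350^2125 ≡ 679·3103·73·1928·1350 ≡ 1215 (mod 3121)
Right side y^r · r^s mod p:
810^2 = 656100 ≡ 690
810^4 ≡ 690^2 = 476100 ≡ 1708
810^8 ≡ 1708^2 = 2917264 ≡ 2250
810^16 ≡ 2250^2 = 5062500 ≡ 238
810^32 ≡ 238^2 = 56644 ≡ 466
810^64 ≡ 466^2 = 217156 ≡ 1807
810^128 ≡ 1807^2 = 3265249 ≡ 683
810^256 ≡ 683^2 = 466489 ≡ 1460
810^512 ≡ 1460^2 = 2131600 ≡ 3078
810^1024 ≡ 3078^2 = 9474084 ≡ 1849
1414 = 1024 + 256 + 128 + 4 + 2, so 810^1414 ≡ 1849·1460·683·1708·690 ≡ 1272 (mod 3121)
1414^2 = 1999396 ≡ 1956
1414^4 ≡ 1956^2 = 3825936 ≡ 2711
1414^8 ≡ 2711^2 = 7349521 ≡ 2687
1414^16 ≡ 2687^2 = 7219969 ≡ 1096
1414^32 ≡ 1096^2 = 1201216 ≡ 2752
1414^64 ≡ 2752^2 = 7573504 ≡ 1958
1414^128 ≡ 1958^2 = 3833764 ≡ 1176
1414^256 ≡ 1176^2 = 1382976 ≡ 373
371 = 256 + 64 + 32 + 16 + 2 + 1, so 1414^371 ≡ 373·1958·2752·1096·1956·1414 ≡ 1083 (mod 3121)
1272·1083 = 1377576 ≡ 1215 (mod 3121)
1215 ≡ 1215 (mod 3121), so the signature is genuine.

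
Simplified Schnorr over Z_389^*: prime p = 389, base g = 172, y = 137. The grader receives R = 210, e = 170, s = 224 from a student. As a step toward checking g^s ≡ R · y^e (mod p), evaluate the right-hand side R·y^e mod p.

348

137^2 = 18769 ≡ 97
137^4 ≡ 97^2 = 9409 ≡ 73
137^8 ≡ 73^2 = 5329 ≡ 272
137^16 ≡ 272^2 = 73984 ≡ 74
137^32 ≡ 74^2 = 5476 ≡ 30
137^64 ≡ 30^2 = 900 ≡ 122
137^128 ≡ 122^2 = 14884 ≡ 102
170 = 128 + 32 + 8 + 2, so 137^170 ≡ 102·30·272·97 ≡ 35 (mod 389)
R · y^e ≡ 210·35 = 7350 ≡ 348 (mod 389)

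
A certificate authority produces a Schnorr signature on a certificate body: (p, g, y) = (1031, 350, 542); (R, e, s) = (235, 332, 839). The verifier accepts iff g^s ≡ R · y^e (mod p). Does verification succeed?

g^s mod p:
Squares mod 1031: 350^1≡350, 350^2≡842, 350^4≡667, 350^8≡528, 350^16≡414, 350^32≡250, 350^64≡640, 350^128≡293, 350^256≡276, 350^512≡913
839 = 512 + 256 + 64 + 4 + 2 + 1, so 350^839 ≡ 913·276·640·667·842·350 ≡ 707 (mod 1031)
R · y^e mod p:
Squares mod 1031: 542^1≡542, 542^2≡960, 542^4≡917, 542^8≡624, 542^16≡689, 542^32≡461, 542^64≡135, 542^128≡698, 542^256≡572
332 = 256 + 64 + 8 + 4, so 542^332 ≡ 572·135·624·917 ≡ 716 (mod 1031)
235·716 = 168260 ≡ 207 (mod 1031)
707 ≠ 207; the check fails.

fails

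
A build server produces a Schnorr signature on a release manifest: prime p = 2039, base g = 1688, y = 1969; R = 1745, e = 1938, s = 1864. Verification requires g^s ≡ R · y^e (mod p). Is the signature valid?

invalid

g^s mod p:
1688^2 = 2849344 ≡ 861
1688^4 ≡ 861^2 = 741321 ≡ 1164
1688^8 ≡ 1164^2 = 1354896 ≡ 1000
1688^16 ≡ 1000^2 = 1000000 ≡ 890
1688^32 ≡ 890^2 = 792100 ≡ 968
1688^64 ≡ 968^2 = 937024 ≡ 1123
1688^128 ≡ 1123^2 = 1261129 ≡ 1027
1688^256 ≡ 1027^2 = 1054729 ≡ 566
1688^512 ≡ 566^2 = 320356 ≡ 233
1688^1024 ≡ 233^2 = 54289 ≡ 1275
1864 = 1024 + 512 + 256 + 64 + 8, so 1688^1864 ≡ 1275·233·566·1123·1000 ≡ 209 (mod 2039)
R · y^e mod p:
1969^2 = 3876961 ≡ 822
1969^4 ≡ 822^2 = 675684 ≡ 775
1969^8 ≡ 775^2 = 600625 ≡ 1159
1969^16 ≡ 1159^2 = 1343281 ≡ 1619
1969^32 ≡ 1619^2 = 2621161 ≡ 1046
1969^64 ≡ 1046^2 = 1094116 ≡ 1212
1969^128 ≡ 1212^2 = 1468944 ≡ 864
1969^256 ≡ 864^2 = 746496 ≡ 222
1969^512 ≡ 222^2 = 49284 ≡ 348
1969^1024 ≡ 348^2 = 121104 ≡ 803
1938 = 1024 + 512 + 256 + 128 + 16 + 2, so 1969^1938 ≡ 803·348·222·864·1619·822 ≡ 77 (mod 2039)
1745·77 = 134365 ≡ 1830 (mod 2039)
209 ≠ 1830; the check fails.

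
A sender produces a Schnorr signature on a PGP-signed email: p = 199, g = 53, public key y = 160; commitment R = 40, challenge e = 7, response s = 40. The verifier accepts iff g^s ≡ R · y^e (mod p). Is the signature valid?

valid

g^s mod p:
53^2 = 2809 ≡ 23
53^4 ≡ 23^2 = 529 ≡ 131
53^8 ≡ 131^2 = 17161 ≡ 47
53^16 ≡ 47^2 = 2209 ≡ 20
53^32 ≡ 20^2 = 400 ≡ 2
40 = 32 + 8, so 53^40 ≡ 2·47 ≡ 94 (mod 199)
R · y^e mod p:
160^2 = 25600 ≡ 128
160^4 ≡ 128^2 = 16384 ≡ 66
7 = 4 + 2 + 1, so 160^7 ≡ 66·128·160 ≡ 72 (mod 199)
40·72 = 2880 ≡ 94 (mod 199)
94 ≡ 94 (mod 199); signature holds.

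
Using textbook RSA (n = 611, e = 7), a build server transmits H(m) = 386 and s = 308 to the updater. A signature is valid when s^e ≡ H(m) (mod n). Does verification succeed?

Squares mod 611: s^1≡308, s^2≡159, s^4≡230
7 = 4 + 2 + 1, so s^7 ≡ 230·159·308 ≡ 386 (mod 611)
386 = H(m), so the signature checks out.

passes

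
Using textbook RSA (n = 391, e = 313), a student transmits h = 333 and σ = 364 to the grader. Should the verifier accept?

accept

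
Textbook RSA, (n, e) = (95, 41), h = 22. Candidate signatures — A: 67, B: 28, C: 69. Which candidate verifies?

A

Candidate A: 67^41 mod 95 = 22
  → matches h = 22
Candidate B: 28^41 mod 95 = 73
Candidate C: 69^41 mod 95 = 84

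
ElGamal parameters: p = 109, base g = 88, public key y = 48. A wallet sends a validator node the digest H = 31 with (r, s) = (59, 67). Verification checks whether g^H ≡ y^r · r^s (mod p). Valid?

no

Left side g^H mod p:
88^31 mod 109 = 84
Right side y^r · r^s mod p:
48^59 mod 109 = 9
59^67 mod 109 = 47
9·47 = 423 ≡ 96 (mod 109)
84 ≠ 96, so verification fails.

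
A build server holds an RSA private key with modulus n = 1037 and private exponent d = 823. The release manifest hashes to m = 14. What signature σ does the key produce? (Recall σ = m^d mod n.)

380

m^2 ≡ 14^2 = 196
m^4 ≡ 196^2 = 38416 ≡ 47
m^8 ≡ 47^2 = 2209 ≡ 135
m^16 ≡ 135^2 = 18225 ≡ 596
m^32 ≡ 596^2 = 355216 ≡ 562
m^64 ≡ 562^2 = 315844 ≡ 596
m^128 ≡ 596^2 = 355216 ≡ 562
m^256 ≡ 562^2 = 315844 ≡ 596
m^512 ≡ 596^2 = 355216 ≡ 562
823 = 512 + 256 + 32 + 16 + 4 + 2 + 1, so m^823 ≡ 562·596·562·596·47·196·14 ≡ 380 (mod 1037)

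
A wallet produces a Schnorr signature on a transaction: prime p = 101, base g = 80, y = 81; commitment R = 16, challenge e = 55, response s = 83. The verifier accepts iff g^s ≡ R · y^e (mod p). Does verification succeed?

fails

g^s mod p:
80^83 mod 101 = 5
R · y^e mod p:
81^55 mod 101 = 84
16·84 = 1344 ≡ 31 (mod 101)
5 ≠ 31; the check fails.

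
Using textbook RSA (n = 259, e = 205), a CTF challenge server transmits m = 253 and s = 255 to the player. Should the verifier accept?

s^2 ≡ 255^2 = 65025 ≡ 16
s^4 ≡ 16^2 = 256
s^8 ≡ 256^2 = 65536 ≡ 9
s^16 ≡ 9^2 = 81
s^32 ≡ 81^2 = 6561 ≡ 86
s^64 ≡ 86^2 = 7396 ≡ 144
s^128 ≡ 144^2 = 20736 ≡ 16
205 = 128 + 64 + 8 + 4 + 1, so s^205 ≡ 16·144·9·256·255 ≡ 192 (mod 259)
The recovered value 192 does not match the digest 253.

reject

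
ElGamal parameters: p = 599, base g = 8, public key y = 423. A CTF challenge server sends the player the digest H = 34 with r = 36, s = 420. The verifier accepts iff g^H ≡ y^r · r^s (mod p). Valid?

no

Left side g^H mod p:
8^34 mod 599 = 81
Right side y^r · r^s mod p:
423^36 mod 599 = 221
36^420 mod 599 = 541
221·541 = 119561 ≡ 360 (mod 599)
81 ≠ 360, so verification fails.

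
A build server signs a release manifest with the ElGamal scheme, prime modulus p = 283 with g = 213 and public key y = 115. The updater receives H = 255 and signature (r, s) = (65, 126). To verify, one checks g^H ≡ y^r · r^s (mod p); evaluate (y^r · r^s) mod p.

102

115^2 = 13225 ≡ 207
115^4 ≡ 207^2 = 42849 ≡ 116
115^8 ≡ 116^2 = 13456 ≡ 155
115^16 ≡ 155^2 = 24025 ≡ 253
115^32 ≡ 253^2 = 64009 ≡ 51
115^64 ≡ 51^2 = 2601 ≡ 54
65 = 64 + 1, so 115^65 ≡ 54·115 ≡ 267 (mod 283)
65^2 = 4225 ≡ 263
65^4 ≡ 263^2 = 69169 ≡ 117
65^8 ≡ 117^2 = 13689 ≡ 105
65^16 ≡ 105^2 = 11025 ≡ 271
65^32 ≡ 271^2 = 73441 ≡ 144
65^64 ≡ 144^2 = 20736 ≡ 77
126 = 64 + 32 + 16 + 8 + 4 + 2, so 65^126 ≡ 77·144·271·105·117·263 ≡ 29 (mod 283)
y^r · r^s ≡ 267·29 = 7743 ≡ 102 (mod 283)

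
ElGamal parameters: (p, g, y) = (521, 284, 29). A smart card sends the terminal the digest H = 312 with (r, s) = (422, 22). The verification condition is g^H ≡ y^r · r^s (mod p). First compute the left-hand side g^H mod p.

1

284^2 = 80656 ≡ 422
284^4 ≡ 422^2 = 178084 ≡ 423
284^8 ≡ 423^2 = 178929 ≡ 226
284^16 ≡ 226^2 = 51076 ≡ 18
284^32 ≡ 18^2 = 324
284^64 ≡ 324^2 = 104976 ≡ 255
284^128 ≡ 255^2 = 65025 ≡ 421
284^256 ≡ 421^2 = 177241 ≡ 101
312 = 256 + 32 + 16 + 8, so 284^312 ≡ 101·324·18·226 ≡ 1 (mod 521)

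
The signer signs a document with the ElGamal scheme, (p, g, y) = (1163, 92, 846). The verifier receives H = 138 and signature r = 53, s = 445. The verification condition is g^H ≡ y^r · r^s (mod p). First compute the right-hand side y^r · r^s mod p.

846^53 mod 1163 = 84
53^445 mod 1163 = 229
y^r · r^s ≡ 84·229 = 19236 ≡ 628 (mod 1163)

628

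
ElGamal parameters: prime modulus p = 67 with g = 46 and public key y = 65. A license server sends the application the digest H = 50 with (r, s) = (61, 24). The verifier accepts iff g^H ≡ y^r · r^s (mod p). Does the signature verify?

verifies

Left side g^H mod p:
46^50 mod 67 = 17
Right side y^r · r^s mod p:
65^61 mod 67 = 23
61^24 mod 67 = 59
23·59 = 1357 ≡ 17 (mod 67)
17 ≡ 17 (mod 67), so the signature is genuine.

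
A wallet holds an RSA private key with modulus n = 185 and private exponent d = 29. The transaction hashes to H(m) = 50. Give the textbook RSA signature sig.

170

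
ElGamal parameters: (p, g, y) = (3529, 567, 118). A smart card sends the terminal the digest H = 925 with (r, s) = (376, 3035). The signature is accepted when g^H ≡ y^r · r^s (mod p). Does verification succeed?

Left side g^H mod p:
567^2 = 321489 ≡ 350
567^4 ≡ 350^2 = 122500 ≡ 2514
567^8 ≡ 2514^2 = 6320196 ≡ 3286
567^16 ≡ 3286^2 = 10797796 ≡ 2585
567^32 ≡ 2585^2 = 6682225 ≡ 1828
567^64 ≡ 1828^2 = 3341584 ≡ 3150
567^128 ≡ 3150^2 = 9922500 ≡ 2481
567^256 ≡ 2481^2 = 6155361 ≡ 785
567^512 ≡ 785^2 = 616225 ≡ 2179
925 = 512 + 256 + 128 + 16 + 8 + 4 + 1, so 567^925 ≡ 2179·785·2481·2585·3286·2514·567 ≡ 1155 (mod 3529)
Right side y^r · r^s mod p:
118^2 = 13924 ≡ 3337
118^4 ≡ 3337^2 = 11135569 ≡ 1574
118^8 ≡ 1574^2 = 2477476 ≡ 118
118^16 ≡ 118^2 = 13924 ≡ 3337
118^32 ≡ 3337^2 = 11135569 ≡ 1574
118^64 ≡ 1574^2 = 2477476 ≡ 118
118^128 ≡ 118^2 = 13924 ≡ 3337
118^256 ≡ 3337^2 = 11135569 ≡ 1574
376 = 256 + 64 + 32 + 16 + 8, so 118^376 ≡ 1574·118·1574·3337·118 ≡ 2224 (mod 3529)
376^2 = 141376 ≡ 216
376^4 ≡ 216^2 = 46656 ≡ 779
376^8 ≡ 779^2 = 606841 ≡ 3382
376^16 ≡ 3382^2 = 11437924 ≡ 435
376^32 ≡ 435^2 = 189225 ≡ 2188
376^64 ≡ 2188^2 = 4787344 ≡ 2020
376^128 ≡ 2020^2 = 4080400 ≡ 876
376^256 ≡ 876^2 = 767376 ≡ 1583
376^512 ≡ 1583^2 = 2505889 ≡ 299
376^1024 ≡ 299^2 = 89401 ≡ 1176
376^2048 ≡ 1176^2 = 1382976 ≡ 3137
3035 = 2048 + 512 + 256 + 128 + 64 + 16 + 8 + 2 + 1, so 376^3035 ≡ 3137·299·1583·876·2020·435·3382·216·376 ≡ 567 (mod 3529)
2224·567 = 1261008 ≡ 1155 (mod 3529)
1155 ≡ 1155 (mod 3529), so the signature is genuine.

passes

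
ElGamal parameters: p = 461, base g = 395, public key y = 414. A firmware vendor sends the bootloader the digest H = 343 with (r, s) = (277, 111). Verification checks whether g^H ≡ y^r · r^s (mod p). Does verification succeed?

fails

Left side g^H mod p:
Squares mod 461: 395^1≡395, 395^2≡207, 395^4≡437, 395^8≡115, 395^16≡317, 395^32≡452, 395^64≡81, 395^128≡107, 395^256≡385
343 = 256 + 64 + 16 + 4 + 2 + 1, so 395^343 ≡ 385·81·317·437·207·395 ≡ 47 (mod 461)
Right side y^r · r^s mod p:
Squares mod 461: 414^1≡414, 414^2≡365, 414^4≡457, 414^8≡16, 414^16≡256, 414^32≡74, 414^64≡405, 414^128≡370, 414^256≡444
277 = 256 + 16 + 4 + 1, so 414^277 ≡ 444·256·457·414 ≡ 99 (mod 461)
Squares mod 461: 277^1≡277, 277^2≡203, 277^4≡180, 277^8≡130, 277^16≡304, 277^32≡216, 277^64≡95
111 = 64 + 32 + 8 + 4 + 2 + 1, so 277^111 ≡ 95·216·130·180·203·277 ≡ 31 (mod 461)
99·31 = 3069 ≡ 303 (mod 461)
47 ≠ 303, so verification fails.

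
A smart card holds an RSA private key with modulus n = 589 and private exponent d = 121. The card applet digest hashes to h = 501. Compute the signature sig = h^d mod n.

501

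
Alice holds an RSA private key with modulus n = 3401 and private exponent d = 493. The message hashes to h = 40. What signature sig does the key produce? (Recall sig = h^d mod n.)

h^493 mod 3401 = 3206

3206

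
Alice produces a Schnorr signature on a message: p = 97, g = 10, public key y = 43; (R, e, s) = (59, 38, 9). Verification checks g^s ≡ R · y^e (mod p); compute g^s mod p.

Squares mod 97: 10^1≡10, 10^2≡3, 10^4≡9, 10^8≡81
9 = 8 + 1, so 10^9 ≡ 81·10 ≡ 34 (mod 97)

34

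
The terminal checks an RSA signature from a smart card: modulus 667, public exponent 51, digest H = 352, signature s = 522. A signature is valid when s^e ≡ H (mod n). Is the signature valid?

s^2 ≡ 522^2 = 272484 ≡ 348
s^4 ≡ 348^2 = 121104 ≡ 377
s^8 ≡ 377^2 = 142129 ≡ 58
s^16 ≡ 58^2 = 3364 ≡ 29
s^32 ≡ 29^2 = 841 ≡ 174
51 = 32 + 16 + 2 + 1, so s^51 ≡ 174·29·348·522 ≡ 87 (mod 667)
87 ≠ 352, so verification fails.

invalid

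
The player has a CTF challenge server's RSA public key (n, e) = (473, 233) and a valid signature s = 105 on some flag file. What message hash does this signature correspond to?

370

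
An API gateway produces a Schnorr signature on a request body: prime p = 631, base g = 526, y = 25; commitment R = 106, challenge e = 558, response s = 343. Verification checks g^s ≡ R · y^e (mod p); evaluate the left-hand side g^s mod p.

526^2 = 276676 ≡ 298
526^4 ≡ 298^2 = 88804 ≡ 464
526^8 ≡ 464^2 = 215296 ≡ 125
526^16 ≡ 125^2 = 15625 ≡ 481
526^32 ≡ 481^2 = 231361 ≡ 415
526^64 ≡ 415^2 = 172225 ≡ 593
526^128 ≡ 593^2 = 351649 ≡ 182
526^256 ≡ 182^2 = 33124 ≡ 312
343 = 256 + 64 + 16 + 4 + 2 + 1, so 526^343 ≡ 312·593·481·464·298·526 ≡ 403 (mod 631)

403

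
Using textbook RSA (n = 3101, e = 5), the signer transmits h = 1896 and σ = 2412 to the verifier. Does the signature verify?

does not verify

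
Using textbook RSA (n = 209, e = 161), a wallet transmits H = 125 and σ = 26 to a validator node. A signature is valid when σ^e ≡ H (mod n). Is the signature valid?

valid

σ^2 ≡ 26^2 = 676 ≡ 49
σ^4 ≡ 49^2 = 2401 ≡ 102
σ^8 ≡ 102^2 = 10404 ≡ 163
σ^16 ≡ 163^2 = 26569 ≡ 26
σ^32 ≡ 26^2 = 676 ≡ 49
σ^64 ≡ 49^2 = 2401 ≡ 102
σ^128 ≡ 102^2 = 10404 ≡ 163
161 = 128 + 32 + 1, so σ^161 ≡ 163·49·26 ≡ 125 (mod 209)
Since 125 equals the digest 125, verification succeeds.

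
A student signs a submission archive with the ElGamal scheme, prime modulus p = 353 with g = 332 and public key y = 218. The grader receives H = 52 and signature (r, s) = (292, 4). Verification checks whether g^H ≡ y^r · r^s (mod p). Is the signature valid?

Left side g^H mod p:
Squares mod 353: 332^1≡332, 332^2≡88, 332^4≡331, 332^8≡131, 332^16≡217, 332^32≡140
52 = 32 + 16 + 4, so 332^52 ≡ 140·217·331 ≡ 222 (mod 353)
Right side y^r · r^s mod p:
Squares mod 353: 218^1≡218, 218^2≡222, 218^4≡217, 218^8≡140, 218^16≡185, 218^32≡337, 218^64≡256, 218^128≡231, 218^256≡58
292 = 256 + 32 + 4, so 218^292 ≡ 58·337·217 ≡ 187 (mod 353)
Squares mod 353: 292^1≡292, 292^2≡191, 292^4≡122
292^4 ≡ 122 (mod 353)
187·122 = 22814 ≡ 222 (mod 353)
222 ≡ 222 (mod 353), so the signature is genuine.

valid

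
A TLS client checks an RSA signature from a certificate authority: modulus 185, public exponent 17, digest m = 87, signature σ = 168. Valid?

σ^17 mod 185 = 98
98 ≠ 87, so verification fails.

no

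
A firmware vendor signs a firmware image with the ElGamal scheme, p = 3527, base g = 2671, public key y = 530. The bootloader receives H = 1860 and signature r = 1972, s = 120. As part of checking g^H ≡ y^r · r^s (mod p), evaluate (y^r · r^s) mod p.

2428

Squares mod 3527: 530^1≡530, 530^2≡2267, 530^4≡450, 530^8≡1461, 530^16≡686, 530^32≡1505, 530^64≡691, 530^128≡1336, 530^256≡234, 530^512≡1851, 530^1024≡1484
1972 = 1024 + 512 + 256 + 128 + 32 + 16 + 4, so 530^1972 ≡ 1484·1851·234·1336·1505·686·450 ≡ 450 (mod 3527)
Squares mod 3527: 1972^1≡1972, 1972^2≡2030, 1972^4≡1364, 1972^8≡1767, 1972^16≡894, 1972^32≡2134, 1972^64≡599
120 = 64 + 32 + 16 + 8, so 1972^120 ≡ 599·2134·894·1767 ≡ 2247 (mod 3527)
y^r · r^s ≡ 450·2247 = 1011150 ≡ 2428 (mod 3527)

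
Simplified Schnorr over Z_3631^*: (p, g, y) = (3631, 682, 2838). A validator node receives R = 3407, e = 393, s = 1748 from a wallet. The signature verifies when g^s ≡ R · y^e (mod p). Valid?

g^s mod p:
Squares mod 3631: 682^1≡682, 682^2≡356, 682^4≡3282, 682^8≡1978, 682^16≡1897, 682^32≡288, 682^64≡3062, 682^128≡602, 682^256≡2935, 682^512≡1493, 682^1024≡3246
1748 = 1024 + 512 + 128 + 64 + 16 + 4, so 682^1748 ≡ 3246·1493·602·3062·1897·3282 ≡ 807 (mod 3631)
R · y^e mod p:
Squares mod 3631: 2838^1≡2838, 2838^2≡686, 2838^4≡2197, 2838^8≡1210, 2838^16≡807, 2838^32≡1300, 2838^64≡1585, 2838^128≡3204, 2838^256≡779
393 = 256 + 128 + 8 + 1, so 2838^393 ≡ 779·3204·1210·2838 ≡ 1096 (mod 3631)
3407·1096 = 3734072 ≡ 1404 (mod 3631)
807 ≠ 1404; the check fails.

no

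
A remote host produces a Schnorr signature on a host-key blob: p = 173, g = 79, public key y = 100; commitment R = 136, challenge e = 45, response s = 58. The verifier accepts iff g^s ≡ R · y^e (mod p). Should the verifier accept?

g^s mod p:
Squares mod 173: 79^1≡79, 79^2≡13, 79^4≡169, 79^8≡16, 79^16≡83, 79^32≡142
58 = 32 + 16 + 8 + 2, so 79^58 ≡ 142·83·16·13 ≡ 78 (mod 173)
R · y^e mod p:
Squares mod 173: 100^1≡100, 100^2≡139, 100^4≡118, 100^8≡84, 100^16≡136, 100^32≡158
45 = 32 + 8 + 4 + 1, so 100^45 ≡ 158·84·118·100 ≡ 139 (mod 173)
136·139 = 18904 ≡ 47 (mod 173)
78 ≠ 47; the check fails.

reject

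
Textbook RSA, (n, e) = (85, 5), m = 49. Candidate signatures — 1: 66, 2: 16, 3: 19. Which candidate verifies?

3

Candidate 1: Squares mod 85: 66^1≡66, 66^2≡21, 66^4≡16; 5 = 4 + 1, so 66^5 ≡ 16·66 ≡ 36 (mod 85)
Candidate 2: Squares mod 85: 16^1≡16, 16^2≡1, 16^4≡1; 5 = 4 + 1, so 16^5 ≡ 1·16 ≡ 16 (mod 85)
Candidate 3: Squares mod 85: 19^1≡19, 19^2≡21, 19^4≡16; 5 = 4 + 1, so 19^5 ≡ 16·19 ≡ 49 (mod 85)
  → matches m = 49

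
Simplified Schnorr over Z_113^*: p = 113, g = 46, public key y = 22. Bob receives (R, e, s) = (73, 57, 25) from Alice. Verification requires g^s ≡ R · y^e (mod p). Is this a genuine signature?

forged

g^s mod p:
46^2 = 2116 ≡ 82
46^4 ≡ 82^2 = 6724 ≡ 57
46^8 ≡ 57^2 = 3249 ≡ 85
46^16 ≡ 85^2 = 7225 ≡ 106
25 = 16 + 8 + 1, so 46^25 ≡ 106·85·46 ≡ 89 (mod 113)
R · y^e mod p:
22^2 = 484 ≡ 32
22^4 ≡ 32^2 = 1024 ≡ 7
22^8 ≡ 7^2 = 49
22^16 ≡ 49^2 = 2401 ≡ 28
22^32 ≡ 28^2 = 784 ≡ 106
57 = 32 + 16 + 8 + 1, so 22^57 ≡ 106·28·49·22 ≡ 22 (mod 113)
73·22 = 1606 ≡ 24 (mod 113)
89 ≠ 24; the check fails.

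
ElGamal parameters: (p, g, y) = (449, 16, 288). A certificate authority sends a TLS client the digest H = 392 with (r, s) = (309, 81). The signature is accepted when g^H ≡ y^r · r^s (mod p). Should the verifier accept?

accept

Left side g^H mod p:
16^392 mod 449 = 1
Right side y^r · r^s mod p:
288^309 mod 449 = 161
309^81 mod 449 = 251
161·251 = 40411 ≡ 1 (mod 449)
1 ≡ 1 (mod 449), so the signature is genuine.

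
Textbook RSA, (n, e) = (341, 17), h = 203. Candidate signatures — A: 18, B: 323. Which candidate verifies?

B

Candidate A: 18^17 mod 341 = 138
Candidate B: 323^17 mod 341 = 203
  → matches h = 203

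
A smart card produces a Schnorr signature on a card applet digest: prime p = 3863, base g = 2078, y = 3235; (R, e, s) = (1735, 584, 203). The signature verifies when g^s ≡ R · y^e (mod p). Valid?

no

g^s mod p:
2078^2 = 4318084 ≡ 3113
2078^4 ≡ 3113^2 = 9690769 ≡ 2365
2078^8 ≡ 2365^2 = 5593225 ≡ 3464
2078^16 ≡ 3464^2 = 11999296 ≡ 818
2078^32 ≡ 818^2 = 669124 ≡ 825
2078^64 ≡ 825^2 = 680625 ≡ 737
2078^128 ≡ 737^2 = 543169 ≡ 2349
203 = 128 + 64 + 8 + 2 + 1, so 2078^203 ≡ 2349·737·3464·3113·2078 ≡ 288 (mod 3863)
R · y^e mod p:
3235^2 = 10465225 ≡ 358
3235^4 ≡ 358^2 = 128164 ≡ 685
3235^8 ≡ 685^2 = 469225 ≡ 1802
3235^16 ≡ 1802^2 = 3247204 ≡ 2284
3235^32 ≡ 2284^2 = 5216656 ≡ 1606
3235^64 ≡ 1606^2 = 2579236 ≡ 2615
3235^128 ≡ 2615^2 = 6838225 ≡ 715
3235^256 ≡ 715^2 = 511225 ≡ 1309
3235^512 ≡ 1309^2 = 1713481 ≡ 2172
584 = 512 + 64 + 8, so 3235^584 ≡ 2172·2615·1802 ≡ 3005 (mod 3863)
1735·3005 = 5213675 ≡ 2488 (mod 3863)
288 ≠ 2488; the check fails.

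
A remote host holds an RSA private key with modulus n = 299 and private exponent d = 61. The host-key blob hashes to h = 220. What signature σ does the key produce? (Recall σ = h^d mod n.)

h^2 ≡ 220^2 = 48400 ≡ 261
h^4 ≡ 261^2 = 68121 ≡ 248
h^8 ≡ 248^2 = 61504 ≡ 209
h^16 ≡ 209^2 = 43681 ≡ 27
h^32 ≡ 27^2 = 729 ≡ 131
61 = 32 + 16 + 8 + 4 + 1, so h^61 ≡ 131·27·209·248·220 ≡ 259 (mod 299)

259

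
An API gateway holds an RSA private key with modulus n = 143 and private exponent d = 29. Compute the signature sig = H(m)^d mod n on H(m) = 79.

(H(m))^2 ≡ 79^2 = 6241 ≡ 92
(H(m))^4 ≡ 92^2 = 8464 ≡ 27
(H(m))^8 ≡ 27^2 = 729 ≡ 14
(H(m))^16 ≡ 14^2 = 196 ≡ 53
29 = 16 + 8 + 4 + 1, so (H(m))^29 ≡ 53·14·27·79 ≡ 105 (mod 143)

105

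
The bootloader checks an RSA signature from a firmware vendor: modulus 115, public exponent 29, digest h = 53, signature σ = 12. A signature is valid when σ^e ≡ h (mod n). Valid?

σ^2 ≡ 12^2 = 144 ≡ 29
σ^4 ≡ 29^2 = 841 ≡ 36
σ^8 ≡ 36^2 = 1296 ≡ 31
σ^16 ≡ 31^2 = 961 ≡ 41
29 = 16 + 8 + 4 + 1, so σ^29 ≡ 41·31·36·12 ≡ 62 (mod 115)
62 ≠ 53, so verification fails.

no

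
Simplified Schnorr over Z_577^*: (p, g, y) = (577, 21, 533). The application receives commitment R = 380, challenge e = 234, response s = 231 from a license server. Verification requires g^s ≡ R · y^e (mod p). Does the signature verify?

g^s mod p:
Squares mod 577: 21^1≡21, 21^2≡441, 21^4≡32, 21^8≡447, 21^16≡167, 21^32≡193, 21^64≡321, 21^128≡335
231 = 128 + 64 + 32 + 4 + 2 + 1, so 21^231 ≡ 335·321·193·32·441·21 ≡ 220 (mod 577)
R · y^e mod p:
Squares mod 577: 533^1≡533, 533^2≡205, 533^4≡481, 533^8≡561, 533^16≡256, 533^32≡335, 533^64≡287, 533^128≡435
234 = 128 + 64 + 32 + 8 + 2, so 533^234 ≡ 435·287·335·561·205 ≡ 71 (mod 577)
380·71 = 26980 ≡ 438 (mod 577)
220 ≠ 438; the check fails.

does not verify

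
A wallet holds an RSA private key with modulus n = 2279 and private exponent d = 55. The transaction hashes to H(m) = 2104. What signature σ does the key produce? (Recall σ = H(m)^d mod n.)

2052

Squares mod 2279: (H(m))^1≡2104, (H(m))^2≡998, (H(m))^4≡81, (H(m))^8≡2003, (H(m))^16≡969, (H(m))^32≡13
55 = 32 + 16 + 4 + 2 + 1, so (H(m))^55 ≡ 13·969·81·998·2104 ≡ 2052 (mod 2279)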